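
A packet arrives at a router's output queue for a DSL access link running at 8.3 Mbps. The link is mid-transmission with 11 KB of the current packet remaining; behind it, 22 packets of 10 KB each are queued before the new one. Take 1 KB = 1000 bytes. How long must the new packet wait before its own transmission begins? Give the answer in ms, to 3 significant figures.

223 ms

Each queued packet: L/R = 80000/8.3e+06 = 9.63855 ms.
22 queued → 212.048 ms.
Plus remaining 88000 bits of current packet: 10.6024 ms.
Queuing delay = 223 ms.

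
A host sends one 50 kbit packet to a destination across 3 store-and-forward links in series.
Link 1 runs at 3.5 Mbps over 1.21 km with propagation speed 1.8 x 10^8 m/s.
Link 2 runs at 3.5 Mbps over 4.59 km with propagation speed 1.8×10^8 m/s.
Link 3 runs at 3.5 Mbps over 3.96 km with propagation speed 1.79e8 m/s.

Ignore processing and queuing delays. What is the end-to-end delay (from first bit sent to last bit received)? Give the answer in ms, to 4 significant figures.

L = 50000 bits.
Transmission delay per hop = L/R = 50000/3500000 = 14.2857 ms; 3 hops → 42.8571 ms.
Propagation delays (d/s per hop): 0.00672222, 0.0255, 0.0221229 ms; sum = 0.0543451 ms.
End-to-end = 42.91 ms.

42.91 ms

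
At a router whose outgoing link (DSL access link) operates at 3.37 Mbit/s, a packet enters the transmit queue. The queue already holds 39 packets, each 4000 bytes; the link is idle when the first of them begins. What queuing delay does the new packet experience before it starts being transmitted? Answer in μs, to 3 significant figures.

370000 μs

Each queued packet: L/R = 32000/3370000 = 9495.55 μs.
39 queued → 370326 μs.
Queuing delay = 370000 μs.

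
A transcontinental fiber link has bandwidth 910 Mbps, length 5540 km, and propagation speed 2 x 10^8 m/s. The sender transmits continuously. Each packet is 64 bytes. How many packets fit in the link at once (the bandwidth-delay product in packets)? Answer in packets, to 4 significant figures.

Propagation delay = 5540000 / 200000000 = 0.0277 s.
BDP = R × t_prop = 910000000 × 0.0277 = 25207000 bits.
In packets of 512 bits: 49230 packets.

49230 packets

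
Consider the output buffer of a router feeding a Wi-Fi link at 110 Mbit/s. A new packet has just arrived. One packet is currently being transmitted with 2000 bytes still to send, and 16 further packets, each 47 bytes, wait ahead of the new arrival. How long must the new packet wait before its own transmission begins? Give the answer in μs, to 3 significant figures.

Each queued packet: L/R = 376/110000000 = 3.41818 μs.
16 queued → 54.6909 μs.
Plus remaining 16000 bits of current packet: 145.455 μs.
Queuing delay = 200 μs.

200 μs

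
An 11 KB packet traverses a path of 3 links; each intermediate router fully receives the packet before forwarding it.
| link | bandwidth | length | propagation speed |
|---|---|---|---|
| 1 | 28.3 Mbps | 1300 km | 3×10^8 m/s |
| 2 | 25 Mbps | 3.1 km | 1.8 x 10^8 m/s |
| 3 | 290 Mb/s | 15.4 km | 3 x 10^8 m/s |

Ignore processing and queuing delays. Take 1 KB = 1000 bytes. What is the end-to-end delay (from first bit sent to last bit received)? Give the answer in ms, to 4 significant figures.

L = 88000 bits.
Transmission delays (L/R per hop): 3.10954, 3.52, 0.303448 ms; sum = 6.93299 ms.
Propagation delays (d/s per hop): 4.33333, 0.0172222, 0.0513333 ms; sum = 4.40189 ms.
End-to-end = 11.33 ms.

11.33 ms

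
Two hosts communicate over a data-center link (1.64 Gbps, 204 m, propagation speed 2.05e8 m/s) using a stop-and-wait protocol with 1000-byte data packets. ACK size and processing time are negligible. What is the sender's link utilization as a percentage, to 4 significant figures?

71.02 %

t_tx = L/R = 8000/1640000000 = 4.87805e-06 s.
t_prop = 204/2.05e+08 = 9.95122e-07 s; RTT = 1.99024e-06 s.
Cycle = t_tx + RTT = 6.86829e-06 s.
Utilization = t_tx / cycle = 4.87805e-06/6.86829e-06 = 71.02 %.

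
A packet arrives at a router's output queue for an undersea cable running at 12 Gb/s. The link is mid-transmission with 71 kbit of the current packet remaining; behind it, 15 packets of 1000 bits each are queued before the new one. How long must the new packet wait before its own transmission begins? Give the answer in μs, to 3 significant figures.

7.17 μs

Each queued packet: L/R = 1000/12000000000 = 0.0833333 μs.
15 queued → 1.25 μs.
Plus remaining 71000 bits of current packet: 5.91667 μs.
Queuing delay = 7.17 μs.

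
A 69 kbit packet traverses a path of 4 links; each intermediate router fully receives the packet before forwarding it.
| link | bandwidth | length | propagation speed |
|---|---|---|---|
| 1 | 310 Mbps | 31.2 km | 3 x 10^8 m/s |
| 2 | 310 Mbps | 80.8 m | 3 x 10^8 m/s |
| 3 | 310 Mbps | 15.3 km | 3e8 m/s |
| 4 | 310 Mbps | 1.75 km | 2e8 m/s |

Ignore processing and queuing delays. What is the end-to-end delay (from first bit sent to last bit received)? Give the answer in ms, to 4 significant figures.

1.054 ms

L = 69000 bits.
Transmission delay per hop = L/R = 69000/310000000 = 0.222581 ms; 4 hops → 0.890323 ms.
Propagation delays (d/s per hop): 0.104, 0.000269333, 0.051, 0.00875 ms; sum = 0.164019 ms.
End-to-end = 1.054 ms.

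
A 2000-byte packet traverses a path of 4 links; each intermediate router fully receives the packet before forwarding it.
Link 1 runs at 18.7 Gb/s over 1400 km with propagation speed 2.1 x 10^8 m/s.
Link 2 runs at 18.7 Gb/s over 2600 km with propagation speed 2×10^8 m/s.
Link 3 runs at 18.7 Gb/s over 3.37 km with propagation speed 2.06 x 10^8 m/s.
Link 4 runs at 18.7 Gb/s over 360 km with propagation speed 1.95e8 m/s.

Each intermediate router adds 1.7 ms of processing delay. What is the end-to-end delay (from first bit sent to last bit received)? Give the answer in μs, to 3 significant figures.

L = 2000 × 8 = 16000 bits.
Transmission delay per hop = L/R = 16000/18700000000 = 0.855615 μs; 4 hops → 3.42246 μs.
Propagation delays (d/s per hop): 6666.67, 13000, 16.3592, 1846.15 μs; sum = 21529.2 μs.
Processing at 3 router(s): 3 × 1.7 ms = 5100 μs.
End-to-end = 26600 μs.

26600 μs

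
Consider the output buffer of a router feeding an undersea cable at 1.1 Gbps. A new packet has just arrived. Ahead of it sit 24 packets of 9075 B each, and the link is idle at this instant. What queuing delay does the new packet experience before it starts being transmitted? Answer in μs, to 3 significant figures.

Each queued packet: L/R = 72600/1100000000 = 66 μs.
24 queued → 1584 μs.
Queuing delay = 1580 μs.

1580 μs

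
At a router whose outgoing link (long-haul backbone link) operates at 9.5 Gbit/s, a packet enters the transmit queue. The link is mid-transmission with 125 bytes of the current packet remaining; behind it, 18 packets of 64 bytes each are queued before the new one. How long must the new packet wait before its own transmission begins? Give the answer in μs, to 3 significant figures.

1.08 μs

Each queued packet: L/R = 512/9500000000 = 0.0538947 μs.
18 queued → 0.970105 μs.
Plus remaining 1000 bits of current packet: 0.105263 μs.
Queuing delay = 1.08 μs.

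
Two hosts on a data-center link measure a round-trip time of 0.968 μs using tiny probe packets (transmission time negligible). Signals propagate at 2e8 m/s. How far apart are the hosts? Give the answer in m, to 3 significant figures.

One-way propagation = RTT/2 = 0.484 μs.
d = s × t = 200000000 × 4.84e-07 = 96.8 m.

96.8 m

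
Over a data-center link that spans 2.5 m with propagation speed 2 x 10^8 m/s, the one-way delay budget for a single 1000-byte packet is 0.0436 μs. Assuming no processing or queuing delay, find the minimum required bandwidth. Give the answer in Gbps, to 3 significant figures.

257 Gbps

L = 8000 bits.
Propagation delay = 2.5 / 200000000 = 0.0125 μs.
Transmission budget = 0.0436 − 0.0125 = 0.0311 μs.
R ≥ L / t_tx = 8000 bits / 3.11e-08 s = 257 Gbps.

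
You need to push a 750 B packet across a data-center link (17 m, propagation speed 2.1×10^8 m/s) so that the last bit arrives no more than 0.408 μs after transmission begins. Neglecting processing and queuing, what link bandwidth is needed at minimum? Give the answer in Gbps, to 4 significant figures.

L = 6000 bits.
Propagation delay = 17 / 210000000 = 0.0809524 μs.
Transmission budget = 0.408 − 0.0809524 = 0.327048 μs.
R ≥ L / t_tx = 6000 bits / 3.27048e-07 s = 18.35 Gbps.

18.35 Gbps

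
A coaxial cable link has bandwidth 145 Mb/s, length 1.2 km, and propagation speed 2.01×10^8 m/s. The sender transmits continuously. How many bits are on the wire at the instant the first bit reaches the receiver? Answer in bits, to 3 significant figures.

866 bits

Propagation delay = 1200 / 2.01e+08 = 5.97015e-06 s.
BDP = R × t_prop = 145000000 × 5.97015e-06 = 865.672 bits.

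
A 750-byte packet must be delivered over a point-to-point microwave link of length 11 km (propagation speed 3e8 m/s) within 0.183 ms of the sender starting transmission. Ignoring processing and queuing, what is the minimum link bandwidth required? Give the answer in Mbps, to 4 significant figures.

L = 6000 bits.
Propagation delay = 11000 / 300000000 = 0.0366667 ms.
Transmission budget = 0.183 − 0.0366667 = 0.146333 ms.
R ≥ L / t_tx = 6000 bits / 0.000146333 s = 41.00 Mbps.

41.00 Mbps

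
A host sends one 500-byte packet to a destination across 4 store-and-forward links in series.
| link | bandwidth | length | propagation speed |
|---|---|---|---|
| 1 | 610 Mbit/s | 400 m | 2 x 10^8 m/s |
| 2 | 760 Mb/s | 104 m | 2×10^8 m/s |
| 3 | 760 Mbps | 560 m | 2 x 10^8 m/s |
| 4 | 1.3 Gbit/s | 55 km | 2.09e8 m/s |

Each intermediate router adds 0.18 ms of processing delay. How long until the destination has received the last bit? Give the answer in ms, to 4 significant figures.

L = 500 × 8 = 4000 bits.
Transmission delays (L/R per hop): 0.00655738, 0.00526316, 0.00526316, 0.00307692 ms; sum = 0.0201606 ms.
Propagation delays (d/s per hop): 0.002, 0.00052, 0.0028, 0.263158 ms; sum = 0.268478 ms.
Processing at 3 router(s): 3 × 0.18 ms = 0.54 ms.
End-to-end = 0.8286 ms.

0.8286 ms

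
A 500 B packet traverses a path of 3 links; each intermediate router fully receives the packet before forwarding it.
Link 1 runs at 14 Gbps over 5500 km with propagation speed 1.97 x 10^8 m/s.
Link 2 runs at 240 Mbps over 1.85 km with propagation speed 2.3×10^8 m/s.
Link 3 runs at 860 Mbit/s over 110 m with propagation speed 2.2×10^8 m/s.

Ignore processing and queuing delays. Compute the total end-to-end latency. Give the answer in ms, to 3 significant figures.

27.9 ms

L = 500 × 8 = 4000 bits.
Transmission delays (L/R per hop): 0.000285714, 0.0166667, 0.00465116 ms; sum = 0.0216035 ms.
Propagation delays (d/s per hop): 27.9188, 0.00804348, 0.0005 ms; sum = 27.9273 ms.
End-to-end = 27.9 ms.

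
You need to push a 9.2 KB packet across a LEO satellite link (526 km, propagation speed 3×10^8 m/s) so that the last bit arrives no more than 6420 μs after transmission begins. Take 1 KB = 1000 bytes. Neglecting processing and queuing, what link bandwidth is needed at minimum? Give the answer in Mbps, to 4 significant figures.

15.77 Mbps

L = 73600 bits.
Propagation delay = 526000 / 300000000 = 1753.33 μs.
Transmission budget = 6420 − 1753.33 = 4666.67 μs.
R ≥ L / t_tx = 73600 bits / 0.00466667 s = 15.77 Mbps.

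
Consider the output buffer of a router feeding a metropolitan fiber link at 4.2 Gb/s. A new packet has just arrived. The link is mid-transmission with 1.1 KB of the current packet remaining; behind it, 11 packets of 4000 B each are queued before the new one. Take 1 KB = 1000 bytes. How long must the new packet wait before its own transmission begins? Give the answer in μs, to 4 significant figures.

Each queued packet: L/R = 32000/4200000000 = 7.61905 μs.
11 queued → 83.8095 μs.
Plus remaining 8800 bits of current packet: 2.09524 μs.
Queuing delay = 85.90 μs.

85.90 μs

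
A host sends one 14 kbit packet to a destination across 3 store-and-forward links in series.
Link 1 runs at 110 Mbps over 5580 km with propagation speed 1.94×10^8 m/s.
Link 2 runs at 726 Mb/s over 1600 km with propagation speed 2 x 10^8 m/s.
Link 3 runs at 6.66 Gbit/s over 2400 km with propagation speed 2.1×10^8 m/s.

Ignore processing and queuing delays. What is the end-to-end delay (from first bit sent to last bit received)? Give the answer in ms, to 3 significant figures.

L = 14000 bits.
Transmission delays (L/R per hop): 0.127273, 0.0192837, 0.0021021 ms; sum = 0.148659 ms.
Propagation delays (d/s per hop): 28.7629, 8, 11.4286 ms; sum = 48.1915 ms.
End-to-end = 48.3 ms.

48.3 ms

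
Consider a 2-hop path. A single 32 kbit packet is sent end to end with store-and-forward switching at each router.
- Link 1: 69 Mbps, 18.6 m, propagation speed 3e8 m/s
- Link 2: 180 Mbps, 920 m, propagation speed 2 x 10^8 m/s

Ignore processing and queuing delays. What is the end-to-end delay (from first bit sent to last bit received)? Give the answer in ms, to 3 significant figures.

0.646 ms

L = 32000 bits.
Transmission delays (L/R per hop): 0.463768, 0.177778 ms; sum = 0.641546 ms.
Propagation delays (d/s per hop): 6.2e-05, 0.0046 ms; sum = 0.004662 ms.
End-to-end = 0.646 ms.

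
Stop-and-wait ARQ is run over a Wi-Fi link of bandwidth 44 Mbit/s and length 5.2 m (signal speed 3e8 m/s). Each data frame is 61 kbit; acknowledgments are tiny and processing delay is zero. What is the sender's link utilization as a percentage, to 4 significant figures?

t_tx = L/R = 61000/44000000 = 0.00138636 s.
t_prop = 5.2/300000000 = 1.73333e-08 s; RTT = 3.46667e-08 s.
Cycle = t_tx + RTT = 0.0013864 s.
Utilization = t_tx / cycle = 0.00138636/0.0013864 = 100.0 %.

100.0 %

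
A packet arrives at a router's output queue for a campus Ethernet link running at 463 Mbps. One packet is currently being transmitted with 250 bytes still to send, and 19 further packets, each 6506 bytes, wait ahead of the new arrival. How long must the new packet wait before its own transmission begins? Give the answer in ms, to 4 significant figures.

Each queued packet: L/R = 52048/463000000 = 0.112415 ms.
19 queued → 2.13588 ms.
Plus remaining 2000 bits of current packet: 0.00431965 ms.
Queuing delay = 2.140 ms.

2.140 ms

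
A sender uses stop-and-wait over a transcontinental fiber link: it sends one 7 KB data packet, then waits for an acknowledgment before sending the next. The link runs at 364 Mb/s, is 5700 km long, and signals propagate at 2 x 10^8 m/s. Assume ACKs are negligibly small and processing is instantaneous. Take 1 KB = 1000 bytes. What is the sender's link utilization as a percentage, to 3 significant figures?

t_tx = L/R = 56000/364000000 = 0.000153846 s.
t_prop = 5700000/200000000 = 0.0285 s; RTT = 0.057 s.
Cycle = t_tx + RTT = 0.0571538 s.
Utilization = t_tx / cycle = 0.000153846/0.0571538 = 0.269 %.

0.269 %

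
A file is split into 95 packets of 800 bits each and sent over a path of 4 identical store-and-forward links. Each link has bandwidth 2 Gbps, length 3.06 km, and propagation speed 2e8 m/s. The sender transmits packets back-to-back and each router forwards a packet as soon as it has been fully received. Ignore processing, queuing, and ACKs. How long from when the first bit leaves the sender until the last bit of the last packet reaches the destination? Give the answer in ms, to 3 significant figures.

Per-hop transmission t_tx = L/R = 800/2000000000 = 0.0004 ms.
Per-hop propagation t_prop = 3060/200000000 = 0.0153 ms.
Pipeline fill: first packet needs 4·t_tx to clear all hops; remaining 94 packets each add one t_tx.
Total = (4+95-1)·t_tx + 4·t_prop = 98·0.0004 + 4·0.0153 = 0.100 ms.

0.100 ms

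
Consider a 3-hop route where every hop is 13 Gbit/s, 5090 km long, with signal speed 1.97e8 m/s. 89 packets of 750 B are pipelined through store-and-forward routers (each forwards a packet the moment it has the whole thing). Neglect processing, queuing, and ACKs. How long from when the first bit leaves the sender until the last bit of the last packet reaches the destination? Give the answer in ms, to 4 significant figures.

77.55 ms

Per-hop transmission t_tx = L/R = 6000/13000000000 = 0.000461538 ms.
Per-hop propagation t_prop = 5090000/197000000 = 25.8376 ms.
Pipeline fill: first packet needs 3·t_tx to clear all hops; remaining 88 packets each add one t_tx.
Total = (3+89-1)·t_tx + 3·t_prop = 91·0.000461538 + 3·25.8376 = 77.55 ms.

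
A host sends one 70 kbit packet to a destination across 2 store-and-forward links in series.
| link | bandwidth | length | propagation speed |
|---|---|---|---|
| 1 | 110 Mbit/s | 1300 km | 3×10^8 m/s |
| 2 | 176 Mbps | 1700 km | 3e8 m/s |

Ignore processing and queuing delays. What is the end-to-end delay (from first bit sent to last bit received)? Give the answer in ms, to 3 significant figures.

L = 70000 bits.
Transmission delays (L/R per hop): 0.636364, 0.397727 ms; sum = 1.03409 ms.
Propagation delays (d/s per hop): 4.33333, 5.66667 ms; sum = 10 ms.
End-to-end = 11.0 ms.

11.0 ms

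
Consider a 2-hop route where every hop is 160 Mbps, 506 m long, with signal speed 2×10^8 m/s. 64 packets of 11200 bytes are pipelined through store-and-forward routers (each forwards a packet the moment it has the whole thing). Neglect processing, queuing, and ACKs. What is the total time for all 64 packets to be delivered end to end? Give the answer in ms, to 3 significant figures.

36.4 ms

Per-hop transmission t_tx = L/R = 89600/160000000 = 0.56 ms.
Per-hop propagation t_prop = 506/200000000 = 0.00253 ms.
Pipeline fill: first packet needs 2·t_tx to clear all hops; remaining 63 packets each add one t_tx.
Total = (2+64-1)·t_tx + 2·t_prop = 65·0.56 + 2·0.00253 = 36.4 ms.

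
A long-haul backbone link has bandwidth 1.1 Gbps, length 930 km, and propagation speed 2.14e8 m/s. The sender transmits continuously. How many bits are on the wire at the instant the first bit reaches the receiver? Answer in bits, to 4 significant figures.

Propagation delay = 930000 / 214000000 = 0.00434579 s.
BDP = R × t_prop = 1100000000 × 0.00434579 = 4780370 bits.

4780000 bits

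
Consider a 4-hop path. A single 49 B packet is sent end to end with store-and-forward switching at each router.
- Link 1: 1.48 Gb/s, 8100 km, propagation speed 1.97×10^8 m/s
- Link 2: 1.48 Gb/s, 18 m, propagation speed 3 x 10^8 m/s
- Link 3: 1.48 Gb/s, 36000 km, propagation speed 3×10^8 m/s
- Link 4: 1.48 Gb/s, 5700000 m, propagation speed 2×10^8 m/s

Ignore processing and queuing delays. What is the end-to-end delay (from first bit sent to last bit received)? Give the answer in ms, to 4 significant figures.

189.6 ms

L = 49 × 8 = 392 bits.
Transmission delay per hop = L/R = 392/1480000000 = 0.000264865 ms; 4 hops → 0.00105946 ms.
Propagation delays (d/s per hop): 41.1168, 6e-05, 120, 28.5 ms; sum = 189.617 ms.
End-to-end = 189.6 ms.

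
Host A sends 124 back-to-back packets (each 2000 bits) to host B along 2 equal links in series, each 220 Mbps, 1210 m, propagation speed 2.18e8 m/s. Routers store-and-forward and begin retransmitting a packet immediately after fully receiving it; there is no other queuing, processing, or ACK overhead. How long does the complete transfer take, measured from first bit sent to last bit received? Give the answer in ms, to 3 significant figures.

Per-hop transmission t_tx = L/R = 2000/220000000 = 0.00909091 ms.
Per-hop propagation t_prop = 1210/2.18e+08 = 0.00555046 ms.
Pipeline fill: first packet needs 2·t_tx to clear all hops; remaining 123 packets each add one t_tx.
Total = (2+124-1)·t_tx + 2·t_prop = 125·0.00909091 + 2·0.00555046 = 1.15 ms.

1.15 ms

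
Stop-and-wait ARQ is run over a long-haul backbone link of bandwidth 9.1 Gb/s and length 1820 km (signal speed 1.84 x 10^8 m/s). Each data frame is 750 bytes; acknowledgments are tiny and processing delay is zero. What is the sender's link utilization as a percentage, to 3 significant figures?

t_tx = L/R = 6000/9100000000 = 6.59341e-07 s.
t_prop = 1820000/184000000 = 0.0098913 s; RTT = 0.0197826 s.
Cycle = t_tx + RTT = 0.0197833 s.
Utilization = t_tx / cycle = 6.59341e-07/0.0197833 = 0.00333 %.

0.00333 %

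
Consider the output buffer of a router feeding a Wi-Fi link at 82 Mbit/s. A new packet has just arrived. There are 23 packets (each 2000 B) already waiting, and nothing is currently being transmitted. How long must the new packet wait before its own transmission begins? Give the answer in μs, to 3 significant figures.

Each queued packet: L/R = 16000/82000000 = 195.122 μs.
23 queued → 4487.8 μs.
Queuing delay = 4490 μs.

4490 μs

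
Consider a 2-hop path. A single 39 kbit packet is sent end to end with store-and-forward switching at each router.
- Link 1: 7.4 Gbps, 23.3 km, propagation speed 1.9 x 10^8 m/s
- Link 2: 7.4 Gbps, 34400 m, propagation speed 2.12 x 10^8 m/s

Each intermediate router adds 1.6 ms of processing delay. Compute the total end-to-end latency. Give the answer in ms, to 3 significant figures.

1.90 ms

L = 39000 bits.
Transmission delay per hop = L/R = 39000/7400000000 = 0.00527027 ms; 2 hops → 0.0105405 ms.
Propagation delays (d/s per hop): 0.122632, 0.162264 ms; sum = 0.284896 ms.
Processing at 1 router(s): 1 × 1.6 ms = 1.6 ms.
End-to-end = 1.90 ms.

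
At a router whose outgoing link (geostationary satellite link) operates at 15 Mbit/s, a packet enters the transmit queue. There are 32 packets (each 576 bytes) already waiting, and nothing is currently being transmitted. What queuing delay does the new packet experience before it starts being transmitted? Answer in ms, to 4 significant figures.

Each queued packet: L/R = 4608/15000000 = 0.3072 ms.
32 queued → 9.8304 ms.
Queuing delay = 9.830 ms.

9.830 ms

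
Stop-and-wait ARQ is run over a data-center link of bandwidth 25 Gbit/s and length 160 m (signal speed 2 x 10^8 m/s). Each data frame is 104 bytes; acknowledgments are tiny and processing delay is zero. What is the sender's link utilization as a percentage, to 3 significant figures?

2.04 %

t_tx = L/R = 832/25000000000 = 3.328e-08 s.
t_prop = 160/200000000 = 8e-07 s; RTT = 1.6e-06 s.
Cycle = t_tx + RTT = 1.63328e-06 s.
Utilization = t_tx / cycle = 3.328e-08/1.63328e-06 = 2.04 %.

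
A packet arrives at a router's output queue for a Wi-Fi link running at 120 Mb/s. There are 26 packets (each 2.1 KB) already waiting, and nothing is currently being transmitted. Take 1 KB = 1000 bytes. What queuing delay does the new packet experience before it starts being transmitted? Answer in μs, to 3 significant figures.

3640 μs

Each queued packet: L/R = 16800/120000000 = 140 μs.
26 queued → 3640 μs.
Queuing delay = 3640 μs.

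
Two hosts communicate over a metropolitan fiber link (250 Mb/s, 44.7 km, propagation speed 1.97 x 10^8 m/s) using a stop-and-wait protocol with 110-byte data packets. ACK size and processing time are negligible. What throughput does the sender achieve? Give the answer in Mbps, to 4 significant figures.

1.924 Mbps

t_tx = L/R = 880/250000000 = 3.52e-06 s.
t_prop = 44700/197000000 = 0.000226904 s; RTT = 0.000453807 s.
Cycle = t_tx + RTT = 0.000457327 s.
Throughput = L / cycle = 880 / 0.000457327 = 1.924 Mbps.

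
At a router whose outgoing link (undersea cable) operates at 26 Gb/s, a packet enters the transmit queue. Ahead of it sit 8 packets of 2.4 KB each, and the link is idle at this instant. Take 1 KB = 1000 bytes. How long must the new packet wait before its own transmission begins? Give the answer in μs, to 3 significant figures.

5.91 μs

Each queued packet: L/R = 19200/26000000000 = 0.738462 μs.
8 queued → 5.90769 μs.
Queuing delay = 5.91 μs.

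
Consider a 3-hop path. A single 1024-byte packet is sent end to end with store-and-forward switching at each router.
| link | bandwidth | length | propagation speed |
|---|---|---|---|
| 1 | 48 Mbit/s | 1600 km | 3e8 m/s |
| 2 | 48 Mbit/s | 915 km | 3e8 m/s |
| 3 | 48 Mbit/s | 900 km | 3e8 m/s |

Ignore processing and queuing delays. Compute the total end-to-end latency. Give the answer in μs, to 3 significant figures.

L = 1024 × 8 = 8192 bits.
Transmission delay per hop = L/R = 8192/48000000 = 170.667 μs; 3 hops → 512 μs.
Propagation delays (d/s per hop): 5333.33, 3050, 3000 μs; sum = 11383.3 μs.
End-to-end = 11900 μs.

11900 μs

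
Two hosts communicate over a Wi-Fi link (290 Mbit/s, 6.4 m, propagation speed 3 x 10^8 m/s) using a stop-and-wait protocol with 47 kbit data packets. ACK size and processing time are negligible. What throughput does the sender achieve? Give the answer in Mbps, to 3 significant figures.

t_tx = L/R = 47000/290000000 = 0.000162069 s.
t_prop = 6.4/300000000 = 2.13333e-08 s; RTT = 4.26667e-08 s.
Cycle = t_tx + RTT = 0.000162112 s.
Throughput = L / cycle = 47000 / 0.000162112 = 290 Mbps.

290 Mbps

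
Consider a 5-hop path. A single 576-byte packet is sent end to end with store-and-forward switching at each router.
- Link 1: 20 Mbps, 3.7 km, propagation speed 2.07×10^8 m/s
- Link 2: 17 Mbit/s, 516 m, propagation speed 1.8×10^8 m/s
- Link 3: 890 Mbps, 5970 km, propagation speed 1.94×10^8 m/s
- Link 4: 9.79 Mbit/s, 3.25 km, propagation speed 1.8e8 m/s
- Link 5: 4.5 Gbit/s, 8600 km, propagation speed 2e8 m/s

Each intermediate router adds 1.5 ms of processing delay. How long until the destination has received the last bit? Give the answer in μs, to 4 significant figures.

80790 μs

L = 576 × 8 = 4608 bits.
Transmission delays (L/R per hop): 230.4, 271.059, 5.17753, 470.684, 1.024 μs; sum = 978.345 μs.
Propagation delays (d/s per hop): 17.8744, 2.86667, 30773.2, 18.0556, 43000 μs; sum = 73812 μs.
Processing at 4 router(s): 4 × 1.5 ms = 6000 μs.
End-to-end = 80790 μs.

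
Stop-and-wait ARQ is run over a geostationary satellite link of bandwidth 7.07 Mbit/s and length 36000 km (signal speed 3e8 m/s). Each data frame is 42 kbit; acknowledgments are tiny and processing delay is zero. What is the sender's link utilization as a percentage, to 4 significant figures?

2.415 %

t_tx = L/R = 42000/7070000 = 0.00594059 s.
t_prop = 36000000/300000000 = 0.12 s; RTT = 0.24 s.
Cycle = t_tx + RTT = 0.245941 s.
Utilization = t_tx / cycle = 0.00594059/0.245941 = 2.415 %.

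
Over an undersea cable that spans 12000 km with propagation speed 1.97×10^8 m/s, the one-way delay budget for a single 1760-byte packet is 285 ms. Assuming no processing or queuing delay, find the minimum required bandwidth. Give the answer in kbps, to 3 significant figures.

62.8 kbps

L = 14080 bits.
Propagation delay = 12000000 / 197000000 = 60.9137 ms.
Transmission budget = 285 − 60.9137 = 224.086 ms.
R ≥ L / t_tx = 14080 bits / 0.224086 s = 62.8 kbps.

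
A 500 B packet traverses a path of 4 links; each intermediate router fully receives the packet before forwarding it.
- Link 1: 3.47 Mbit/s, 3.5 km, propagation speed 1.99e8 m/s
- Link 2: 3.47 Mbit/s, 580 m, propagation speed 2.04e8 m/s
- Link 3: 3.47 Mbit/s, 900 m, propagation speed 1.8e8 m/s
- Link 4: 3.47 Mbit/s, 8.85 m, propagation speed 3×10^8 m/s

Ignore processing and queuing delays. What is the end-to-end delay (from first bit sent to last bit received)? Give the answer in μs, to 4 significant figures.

4636 μs

L = 500 × 8 = 4000 bits.
Transmission delay per hop = L/R = 4000/3470000 = 1152.74 μs; 4 hops → 4610.95 μs.
Propagation delays (d/s per hop): 17.5879, 2.84314, 5, 0.0295 μs; sum = 25.4606 μs.
End-to-end = 4636 μs.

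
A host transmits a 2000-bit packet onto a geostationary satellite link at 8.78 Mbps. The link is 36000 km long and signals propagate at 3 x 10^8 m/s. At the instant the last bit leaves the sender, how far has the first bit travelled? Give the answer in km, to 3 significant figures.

t_tx = L/R = 2000/8780000 = 0.00022779 s.
Distance = s × t_tx = 300000000 × 0.00022779 = 68.3 km.

68.3 km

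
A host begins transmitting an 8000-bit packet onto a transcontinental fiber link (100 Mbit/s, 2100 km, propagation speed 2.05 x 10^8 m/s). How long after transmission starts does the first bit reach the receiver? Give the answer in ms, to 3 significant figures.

First bit experiences only propagation delay: d/s = 2100000/2.05e+08 = 10.2 ms.

10.2 ms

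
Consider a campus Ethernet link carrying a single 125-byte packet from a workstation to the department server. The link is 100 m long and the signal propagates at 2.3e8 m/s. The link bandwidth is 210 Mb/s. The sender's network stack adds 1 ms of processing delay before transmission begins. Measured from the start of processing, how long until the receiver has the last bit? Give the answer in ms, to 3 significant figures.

1.01 ms

L = 125 × 8 = 1000 bits.
Transmission delay = L/R = 1000 / 210000000 = 0.0047619 ms.
Propagation delay = d/s = 100 m / 2.3e+08 m/s = 0.000434783 ms.
Plus processing delay 1 ms = 1 ms.
Total = 1.01 ms.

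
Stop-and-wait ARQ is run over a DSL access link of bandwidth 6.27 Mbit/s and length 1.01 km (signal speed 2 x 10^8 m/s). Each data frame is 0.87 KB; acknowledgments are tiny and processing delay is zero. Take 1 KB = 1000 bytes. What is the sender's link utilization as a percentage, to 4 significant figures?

99.10 %

t_tx = L/R = 6960/6270000 = 0.00111005 s.
t_prop = 1010/200000000 = 5.05e-06 s; RTT = 1.01e-05 s.
Cycle = t_tx + RTT = 0.00112015 s.
Utilization = t_tx / cycle = 0.00111005/0.00112015 = 99.10 %.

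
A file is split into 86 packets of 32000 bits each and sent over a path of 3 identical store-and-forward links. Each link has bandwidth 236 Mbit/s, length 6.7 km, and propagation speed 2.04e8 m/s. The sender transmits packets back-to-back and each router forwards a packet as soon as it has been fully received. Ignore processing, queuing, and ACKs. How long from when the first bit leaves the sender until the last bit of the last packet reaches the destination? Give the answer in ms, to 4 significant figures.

12.03 ms

Per-hop transmission t_tx = L/R = 32000/236000000 = 0.135593 ms.
Per-hop propagation t_prop = 6700/204000000 = 0.0328431 ms.
Pipeline fill: first packet needs 3·t_tx to clear all hops; remaining 85 packets each add one t_tx.
Total = (3+86-1)·t_tx + 3·t_prop = 88·0.135593 + 3·0.0328431 = 12.03 ms.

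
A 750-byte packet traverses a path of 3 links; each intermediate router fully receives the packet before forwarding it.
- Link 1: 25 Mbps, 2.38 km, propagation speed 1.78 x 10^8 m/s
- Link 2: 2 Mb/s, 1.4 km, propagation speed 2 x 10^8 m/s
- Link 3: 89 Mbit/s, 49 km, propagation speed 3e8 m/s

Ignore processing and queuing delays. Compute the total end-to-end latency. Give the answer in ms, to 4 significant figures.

L = 750 × 8 = 6000 bits.
Transmission delays (L/R per hop): 0.24, 3, 0.0674157 ms; sum = 3.30742 ms.
Propagation delays (d/s per hop): 0.0133708, 0.007, 0.163333 ms; sum = 0.183704 ms.
End-to-end = 3.491 ms.

3.491 ms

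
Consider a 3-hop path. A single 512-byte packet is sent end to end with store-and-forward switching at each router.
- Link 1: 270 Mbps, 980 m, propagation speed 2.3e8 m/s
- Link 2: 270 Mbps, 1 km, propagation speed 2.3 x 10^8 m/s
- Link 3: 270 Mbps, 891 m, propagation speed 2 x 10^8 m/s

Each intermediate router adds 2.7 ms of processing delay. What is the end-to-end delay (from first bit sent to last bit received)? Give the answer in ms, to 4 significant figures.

L = 512 × 8 = 4096 bits.
Transmission delay per hop = L/R = 4096/270000000 = 0.0151704 ms; 3 hops → 0.0455111 ms.
Propagation delays (d/s per hop): 0.00426087, 0.00434783, 0.004455 ms; sum = 0.0130637 ms.
Processing at 2 router(s): 2 × 2.7 ms = 5.4 ms.
End-to-end = 5.459 ms.

5.459 ms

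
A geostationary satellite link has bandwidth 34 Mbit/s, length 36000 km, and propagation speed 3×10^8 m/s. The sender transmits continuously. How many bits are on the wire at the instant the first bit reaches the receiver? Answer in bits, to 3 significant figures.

Propagation delay = 36000000 / 300000000 = 0.12 s.
BDP = R × t_prop = 34000000 × 0.12 = 4080000 bits.

4080000 bits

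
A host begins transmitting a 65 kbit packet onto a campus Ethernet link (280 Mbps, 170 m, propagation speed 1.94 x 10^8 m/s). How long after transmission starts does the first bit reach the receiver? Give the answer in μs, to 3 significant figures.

0.876 μs

First bit experiences only propagation delay: d/s = 170/194000000 = 0.876 μs.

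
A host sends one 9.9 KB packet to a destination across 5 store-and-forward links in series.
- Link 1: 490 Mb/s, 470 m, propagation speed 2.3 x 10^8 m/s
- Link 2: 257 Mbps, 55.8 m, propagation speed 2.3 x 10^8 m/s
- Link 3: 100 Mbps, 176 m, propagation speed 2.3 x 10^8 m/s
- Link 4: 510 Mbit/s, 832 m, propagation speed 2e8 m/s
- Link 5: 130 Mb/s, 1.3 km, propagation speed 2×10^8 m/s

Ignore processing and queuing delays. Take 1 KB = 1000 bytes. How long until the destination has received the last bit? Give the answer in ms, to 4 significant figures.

2.040 ms

L = 79200 bits.
Transmission delays (L/R per hop): 0.161633, 0.308171, 0.792, 0.155294, 0.609231 ms; sum = 2.02633 ms.
Propagation delays (d/s per hop): 0.00204348, 0.000242609, 0.000765217, 0.00416, 0.0065 ms; sum = 0.0137113 ms.
End-to-end = 2.040 ms.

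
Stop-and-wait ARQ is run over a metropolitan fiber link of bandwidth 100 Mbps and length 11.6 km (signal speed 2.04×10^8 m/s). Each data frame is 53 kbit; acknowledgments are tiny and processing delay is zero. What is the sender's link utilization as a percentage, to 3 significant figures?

82.3 %

t_tx = L/R = 53000/100000000 = 0.00053 s.
t_prop = 11600/204000000 = 5.68627e-05 s; RTT = 0.000113725 s.
Cycle = t_tx + RTT = 0.000643725 s.
Utilization = t_tx / cycle = 0.00053/0.000643725 = 82.3 %.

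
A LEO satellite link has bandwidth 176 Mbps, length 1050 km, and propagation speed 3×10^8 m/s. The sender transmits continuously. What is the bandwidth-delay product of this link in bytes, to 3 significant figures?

Propagation delay = 1050000 / 300000000 = 0.0035 s.
BDP = R × t_prop = 176000000 × 0.0035 = 616000 bits.
In bytes: 616000/8 = 77000 bytes.

77000 bytes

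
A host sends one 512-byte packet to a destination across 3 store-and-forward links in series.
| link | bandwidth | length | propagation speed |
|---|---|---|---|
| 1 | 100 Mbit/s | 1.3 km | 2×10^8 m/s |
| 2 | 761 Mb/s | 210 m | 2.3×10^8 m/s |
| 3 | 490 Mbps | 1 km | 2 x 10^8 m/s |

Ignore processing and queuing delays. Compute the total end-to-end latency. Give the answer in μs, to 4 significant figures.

L = 512 × 8 = 4096 bits.
Transmission delays (L/R per hop): 40.96, 5.38239, 8.35918 μs; sum = 54.7016 μs.
Propagation delays (d/s per hop): 6.5, 0.913043, 5 μs; sum = 12.413 μs.
End-to-end = 67.11 μs.

67.11 μs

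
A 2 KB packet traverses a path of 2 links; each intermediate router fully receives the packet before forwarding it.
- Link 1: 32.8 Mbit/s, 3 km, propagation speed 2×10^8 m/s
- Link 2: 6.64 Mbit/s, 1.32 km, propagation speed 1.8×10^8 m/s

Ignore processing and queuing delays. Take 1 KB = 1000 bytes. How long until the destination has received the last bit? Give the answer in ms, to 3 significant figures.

2.92 ms

L = 16000 bits.
Transmission delays (L/R per hop): 0.487805, 2.40964 ms; sum = 2.89744 ms.
Propagation delays (d/s per hop): 0.015, 0.00733333 ms; sum = 0.0223333 ms.
End-to-end = 2.92 ms.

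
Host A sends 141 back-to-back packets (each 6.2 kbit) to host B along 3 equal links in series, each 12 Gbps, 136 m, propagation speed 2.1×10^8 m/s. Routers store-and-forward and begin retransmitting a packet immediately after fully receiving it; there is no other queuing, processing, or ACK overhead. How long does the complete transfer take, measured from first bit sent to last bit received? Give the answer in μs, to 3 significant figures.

75.8 μs

Per-hop transmission t_tx = L/R = 6200/12000000000 = 0.516667 μs.
Per-hop propagation t_prop = 136/210000000 = 0.647619 μs.
Pipeline fill: first packet needs 3·t_tx to clear all hops; remaining 140 packets each add one t_tx.
Total = (3+141-1)·t_tx + 3·t_prop = 143·0.516667 + 3·0.647619 = 75.8 μs.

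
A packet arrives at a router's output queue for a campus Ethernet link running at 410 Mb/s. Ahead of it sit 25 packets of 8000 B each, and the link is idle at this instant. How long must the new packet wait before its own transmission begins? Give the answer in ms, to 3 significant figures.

3.90 ms

Each queued packet: L/R = 64000/410000000 = 0.156098 ms.
25 queued → 3.90244 ms.
Queuing delay = 3.90 ms.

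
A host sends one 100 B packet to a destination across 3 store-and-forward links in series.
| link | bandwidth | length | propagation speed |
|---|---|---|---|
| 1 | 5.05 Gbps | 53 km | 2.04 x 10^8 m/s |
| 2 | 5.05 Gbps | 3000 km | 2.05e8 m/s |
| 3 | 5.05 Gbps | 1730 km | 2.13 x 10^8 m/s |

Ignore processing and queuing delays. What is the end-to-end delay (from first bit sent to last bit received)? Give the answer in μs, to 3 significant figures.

23000 μs

L = 100 × 8 = 800 bits.
Transmission delay per hop = L/R = 800/5050000000 = 0.158416 μs; 3 hops → 0.475248 μs.
Propagation delays (d/s per hop): 259.804, 14634.1, 8122.07 μs; sum = 23016 μs.
End-to-end = 23000 μs.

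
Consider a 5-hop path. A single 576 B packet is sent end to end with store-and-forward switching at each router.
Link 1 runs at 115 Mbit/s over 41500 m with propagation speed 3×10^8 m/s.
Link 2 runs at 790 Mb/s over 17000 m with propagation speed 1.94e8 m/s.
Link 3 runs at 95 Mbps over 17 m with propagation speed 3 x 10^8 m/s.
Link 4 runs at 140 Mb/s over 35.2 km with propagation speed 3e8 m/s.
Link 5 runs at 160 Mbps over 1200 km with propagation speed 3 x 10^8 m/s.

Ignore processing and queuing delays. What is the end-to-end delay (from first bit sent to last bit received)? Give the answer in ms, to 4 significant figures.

4.499 ms

L = 576 × 8 = 4608 bits.
Transmission delays (L/R per hop): 0.0400696, 0.00583291, 0.0485053, 0.0329143, 0.0288 ms; sum = 0.156122 ms.
Propagation delays (d/s per hop): 0.138333, 0.0876289, 5.66667e-05, 0.117333, 4 ms; sum = 4.34335 ms.
End-to-end = 4.499 ms.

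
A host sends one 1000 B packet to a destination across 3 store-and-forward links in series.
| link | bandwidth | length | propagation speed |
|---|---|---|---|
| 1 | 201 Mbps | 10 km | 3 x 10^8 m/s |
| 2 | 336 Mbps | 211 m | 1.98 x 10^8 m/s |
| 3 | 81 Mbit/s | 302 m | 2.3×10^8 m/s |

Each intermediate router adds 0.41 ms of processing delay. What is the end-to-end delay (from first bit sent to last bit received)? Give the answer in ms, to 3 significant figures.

1.02 ms

L = 1000 × 8 = 8000 bits.
Transmission delays (L/R per hop): 0.039801, 0.0238095, 0.0987654 ms; sum = 0.162376 ms.
Propagation delays (d/s per hop): 0.0333333, 0.00106566, 0.00131304 ms; sum = 0.035712 ms.
Processing at 2 router(s): 2 × 0.41 ms = 0.82 ms.
End-to-end = 1.02 ms.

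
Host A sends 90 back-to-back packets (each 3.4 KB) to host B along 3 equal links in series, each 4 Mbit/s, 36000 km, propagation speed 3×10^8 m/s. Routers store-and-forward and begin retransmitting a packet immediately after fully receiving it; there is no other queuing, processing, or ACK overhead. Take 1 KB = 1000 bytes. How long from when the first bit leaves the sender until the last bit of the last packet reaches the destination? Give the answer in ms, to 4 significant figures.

Per-hop transmission t_tx = L/R = 27200/4000000 = 6.8 ms.
Per-hop propagation t_prop = 36000000/300000000 = 120 ms.
Pipeline fill: first packet needs 3·t_tx to clear all hops; remaining 89 packets each add one t_tx.
Total = (3+90-1)·t_tx + 3·t_prop = 92·6.8 + 3·120 = 985.6 ms.

985.6 ms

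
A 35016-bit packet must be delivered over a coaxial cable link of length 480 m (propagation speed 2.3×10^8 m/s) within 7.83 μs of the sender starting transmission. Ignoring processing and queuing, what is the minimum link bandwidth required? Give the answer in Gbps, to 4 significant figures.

6.097 Gbps

Propagation delay = 480 / 2.3e+08 = 2.08696 μs.
Transmission budget = 7.83 − 2.08696 = 5.74304 μs.
R ≥ L / t_tx = 35016 bits / 5.74304e-06 s = 6.097 Gbps.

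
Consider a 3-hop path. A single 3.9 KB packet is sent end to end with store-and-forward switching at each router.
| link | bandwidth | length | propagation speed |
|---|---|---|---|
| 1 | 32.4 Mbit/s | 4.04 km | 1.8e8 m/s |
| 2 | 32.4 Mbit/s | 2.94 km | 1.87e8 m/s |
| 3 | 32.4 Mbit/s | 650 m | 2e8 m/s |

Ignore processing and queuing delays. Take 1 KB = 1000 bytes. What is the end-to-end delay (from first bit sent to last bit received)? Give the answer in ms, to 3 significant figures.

2.93 ms

L = 31200 bits.
Transmission delay per hop = L/R = 31200/32400000 = 0.962963 ms; 3 hops → 2.88889 ms.
Propagation delays (d/s per hop): 0.0224444, 0.0157219, 0.00325 ms; sum = 0.0414164 ms.
End-to-end = 2.93 ms.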